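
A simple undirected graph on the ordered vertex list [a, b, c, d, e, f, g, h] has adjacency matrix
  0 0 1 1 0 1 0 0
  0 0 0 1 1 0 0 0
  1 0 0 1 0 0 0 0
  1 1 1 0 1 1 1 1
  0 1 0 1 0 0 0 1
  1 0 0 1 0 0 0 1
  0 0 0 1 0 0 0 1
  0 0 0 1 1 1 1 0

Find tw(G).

2

A width-2 tree decomposition is:
Bags: B1 = {d, f, h}  B2 = {a, d, f}  B3 = {d, g, h}  B4 = {d, e, h}  B5 = {b, d, e}  B6 = {a, c, d}
Tree: B1–B2, B1–B3, B1–B4, B4–B5, B2–B6
Each bag holds 3 vertices, so the decomposition has width 2, which upper-bounds the treewidth. Conversely, {d, g, h} is a clique of size 3, and the vertices of any clique must share a bag in every tree decomposition; so some bag has ≥ 3 vertices and tw(G) ≥ 2. Therefore the treewidth is 2.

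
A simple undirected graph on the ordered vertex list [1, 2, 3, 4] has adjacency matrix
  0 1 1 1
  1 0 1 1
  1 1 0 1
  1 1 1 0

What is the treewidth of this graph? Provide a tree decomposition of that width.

With just one bag of size 4, the width is 4 − 1 = 3, so tw(G) ≤ 3. Conversely, {1, 2, 3, 4} is a clique of size 4, and the vertices of any clique must share a bag in every tree decomposition; so some bag has ≥ 4 vertices and tw(G) ≥ 3. The upper and lower bounds meet at 3, so that is the treewidth.

Treewidth 3.
Bags: B1 = {1, 2, 3, 4}
Tree: (single bag)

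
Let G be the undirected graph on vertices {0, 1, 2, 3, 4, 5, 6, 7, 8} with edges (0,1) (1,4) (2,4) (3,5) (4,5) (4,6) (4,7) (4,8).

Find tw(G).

A width-1 tree decomposition is:
Bags: B1 = {4, 6}  B2 = {1, 4}  B3 = {0, 1}  B4 = {4, 5}  B5 = {3, 5}  B6 = {4, 8}  B7 = {2, 4}  B8 = {4, 7}
Tree: B1–B2, B2–B3, B2–B4, B4–B5, B4–B6, B6–B7, B1–B8
Each bag holds 2 vertices, so the decomposition has width 1, which upper-bounds the treewidth. G has an edge, so its treewidth is at least 1. Hence tw(G) = 1 exactly.

1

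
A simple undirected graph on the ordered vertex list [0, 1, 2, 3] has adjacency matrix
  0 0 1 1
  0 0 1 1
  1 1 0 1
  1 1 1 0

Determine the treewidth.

2

A width-2 tree decomposition is:
Bags: B1 = {1, 2, 3}  B2 = {0, 2, 3}
Tree: B1–B2
The largest bag has 3 vertices, giving width 2; this decomposition certifies tw(G) ≤ 2. For the lower bound, the 3 vertices {0, 2, 3} are pairwise adjacent, and any tree decomposition puts a clique entirely inside one bag — forcing width ≥ 2. Hence tw(G) = 2 exactly.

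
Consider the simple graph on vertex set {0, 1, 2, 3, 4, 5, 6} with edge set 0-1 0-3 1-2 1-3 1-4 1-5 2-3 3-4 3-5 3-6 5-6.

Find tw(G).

2

A width-2 tree decomposition is:
Bags: B1 = {1, 3, 5}  B2 = {1, 3, 4}  B3 = {3, 5, 6}  B4 = {0, 1, 3}  B5 = {1, 2, 3}
Tree: B1–B2, B1–B3, B2–B4, B1–B5
Every bag has size at most 3, so the width is 3 − 1 = 2 and tw(G) ≤ 2. Conversely, {0, 1, 3} is a clique of size 3, and the vertices of any clique must share a bag in every tree decomposition; so some bag has ≥ 3 vertices and tw(G) ≥ 2. The upper and lower bounds meet at 2, so that is the treewidth.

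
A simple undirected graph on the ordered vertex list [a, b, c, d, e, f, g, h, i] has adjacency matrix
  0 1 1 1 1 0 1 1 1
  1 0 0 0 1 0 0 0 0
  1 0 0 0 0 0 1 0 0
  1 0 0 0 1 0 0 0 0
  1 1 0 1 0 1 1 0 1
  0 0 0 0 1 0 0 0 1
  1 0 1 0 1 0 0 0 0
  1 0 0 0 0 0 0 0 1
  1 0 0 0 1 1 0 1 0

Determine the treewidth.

2

A width-2 tree decomposition is:
Bags: B1 = {a, d, e}  B2 = {a, e, i}  B3 = {a, e, g}  B4 = {a, b, e}  B5 = {e, f, i}  B6 = {a, h, i}  B7 = {a, c, g}
Tree: B1–B2, B2–B3, B1–B4, B2–B5, B2–B6, B3–B7
Every bag has size at most 3, so the width is 3 − 1 = 2 and tw(G) ≤ 2. Conversely, {a, d, e} is a clique of size 3, and the vertices of any clique must share a bag in every tree decomposition; so some bag has ≥ 3 vertices and tw(G) ≥ 2. Therefore the treewidth is 2.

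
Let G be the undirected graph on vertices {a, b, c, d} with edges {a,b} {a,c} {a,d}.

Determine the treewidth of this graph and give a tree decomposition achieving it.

The largest bag has 2 vertices, giving width 1; this decomposition certifies tw(G) ≤ 1. G has an edge, so its treewidth is at least 1. Combining the bounds, tw(G) = 1.

Treewidth 1.
One optimal decomposition is:
Bags: B1 = {a, d}  B2 = {a, c}  B3 = {a, b}
Tree: B1–B2, B1–B3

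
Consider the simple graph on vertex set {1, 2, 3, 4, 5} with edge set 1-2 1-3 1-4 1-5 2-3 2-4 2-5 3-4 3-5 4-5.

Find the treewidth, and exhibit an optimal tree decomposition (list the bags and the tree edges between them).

With just one bag of size 5, the width is 5 − 1 = 4, so tw(G) ≤ 4. On the other hand G contains the 5-clique {1, 2, 3, 4, 5}. A clique must lie in a single bag of any decomposition, so no decomposition can have width below 4. The upper and lower bounds meet at 4, so that is the treewidth.

Treewidth 4.
One optimal decomposition is:
Bags: B1 = {1, 2, 3, 4, 5}
Tree: (single bag)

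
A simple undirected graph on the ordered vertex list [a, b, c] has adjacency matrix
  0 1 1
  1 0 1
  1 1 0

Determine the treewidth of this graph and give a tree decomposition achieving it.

Treewidth 2.
Bags: B1 = {a, b, c}
Tree: (single bag)

With just one bag of size 3, the width is 3 − 1 = 2, so tw(G) ≤ 2. Conversely, {a, b, c} is a clique of size 3, and the vertices of any clique must share a bag in every tree decomposition; so some bag has ≥ 3 vertices and tw(G) ≥ 2. Hence tw(G) = 2 exactly.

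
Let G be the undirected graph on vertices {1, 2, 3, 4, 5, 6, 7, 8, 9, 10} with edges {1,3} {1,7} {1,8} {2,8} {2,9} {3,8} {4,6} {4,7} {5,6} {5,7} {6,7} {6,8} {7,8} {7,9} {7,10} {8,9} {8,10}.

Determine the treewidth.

2

A width-2 tree decomposition is:
Bags: B1 = {7, 8, 10}  B2 = {1, 7, 8}  B3 = {7, 8, 9}  B4 = {6, 7, 8}  B5 = {4, 6, 7}  B6 = {1, 3, 8}  B7 = {2, 8, 9}  B8 = {5, 6, 7}
Tree: B1–B2, B2–B3, B3–B4, B4–B5, B2–B6, B3–B7, B5–B8
The largest bag has 3 vertices, giving width 2; this decomposition certifies tw(G) ≤ 2. Conversely, {2, 8, 9} is a clique of size 3, and the vertices of any clique must share a bag in every tree decomposition; so some bag has ≥ 3 vertices and tw(G) ≥ 2. Therefore the treewidth is 2.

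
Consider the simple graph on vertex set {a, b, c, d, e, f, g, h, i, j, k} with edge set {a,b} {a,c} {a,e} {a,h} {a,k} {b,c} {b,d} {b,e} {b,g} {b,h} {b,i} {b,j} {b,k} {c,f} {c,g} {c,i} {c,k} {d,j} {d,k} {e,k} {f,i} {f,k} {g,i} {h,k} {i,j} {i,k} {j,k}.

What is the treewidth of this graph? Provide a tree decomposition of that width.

Treewidth 3.
One optimal decomposition is:
Bags: B1 = {a, b, h, k}  B2 = {a, b, c, k}  B3 = {b, c, i, k}  B4 = {b, c, g, i}  B5 = {b, i, j, k}  B6 = {b, d, j, k}  B7 = {a, b, e, k}  B8 = {c, f, i, k}
Tree: B1–B2, B2–B3, B3–B4, B3–B5, B5–B6, B1–B7, B3–B8

The largest bag has 4 vertices, giving width 3; this decomposition certifies tw(G) ≤ 3. Conversely, {b, c, g, i} is a clique of size 4, and the vertices of any clique must share a bag in every tree decomposition; so some bag has ≥ 4 vertices and tw(G) ≥ 3. Therefore the treewidth is 3.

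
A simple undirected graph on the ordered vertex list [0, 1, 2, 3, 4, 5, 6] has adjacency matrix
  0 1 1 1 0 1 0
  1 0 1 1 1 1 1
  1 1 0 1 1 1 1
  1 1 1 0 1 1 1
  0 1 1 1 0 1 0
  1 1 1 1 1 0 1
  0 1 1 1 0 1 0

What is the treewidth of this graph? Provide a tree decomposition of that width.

The largest bag has 5 vertices, giving width 4; this decomposition certifies tw(G) ≤ 4. For the lower bound, the 5 vertices {0, 1, 2, 3, 5} are pairwise adjacent, and any tree decomposition puts a clique entirely inside one bag — forcing width ≥ 4. Hence tw(G) = 4 exactly.

Treewidth 4.
One such decomposition:
Bags: B1 = {1, 2, 3, 5, 6}  B2 = {1, 2, 3, 4, 5}  B3 = {0, 1, 2, 3, 5}
Tree: B1–B2, B2–B3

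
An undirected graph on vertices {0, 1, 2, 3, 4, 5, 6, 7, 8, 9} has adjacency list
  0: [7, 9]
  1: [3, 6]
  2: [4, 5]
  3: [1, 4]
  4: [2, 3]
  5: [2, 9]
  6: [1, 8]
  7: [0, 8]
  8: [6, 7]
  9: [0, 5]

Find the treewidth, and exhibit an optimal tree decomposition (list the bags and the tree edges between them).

Treewidth 2.
One optimal decomposition is:
Bags: B1 = {0, 7, 9}  B2 = {5, 7, 9}  B3 = {2, 5, 7}  B4 = {2, 4, 7}  B5 = {3, 4, 7}  B6 = {1, 3, 7}  B7 = {1, 6, 7}  B8 = {6, 7, 8}
Tree: B1–B2, B2–B3, B3–B4, B4–B5, B5–B6, B6–B7, B7–B8

The largest bag has 3 vertices, giving width 2; this decomposition certifies tw(G) ≤ 2. For the lower bound, G contains the cycle 7–0–9–5–2–4–3–1–6–8–7, so G is not a forest; only forests have treewidth ≤ 1, hence tw(G) ≥ 2. Hence tw(G) = 2 exactly.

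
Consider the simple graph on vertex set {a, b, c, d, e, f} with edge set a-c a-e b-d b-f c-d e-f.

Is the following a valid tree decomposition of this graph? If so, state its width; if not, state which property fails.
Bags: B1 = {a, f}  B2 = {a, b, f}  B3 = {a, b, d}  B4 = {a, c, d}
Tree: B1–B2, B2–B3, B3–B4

No — vertex e appears in no bag.

A tree decomposition must satisfy three properties: every vertex lies in some bag; for every edge, both endpoints lie together in some bag; and for every vertex, the bags containing it form a connected subtree. Here vertex e appears in no bag, so the decomposition is invalid.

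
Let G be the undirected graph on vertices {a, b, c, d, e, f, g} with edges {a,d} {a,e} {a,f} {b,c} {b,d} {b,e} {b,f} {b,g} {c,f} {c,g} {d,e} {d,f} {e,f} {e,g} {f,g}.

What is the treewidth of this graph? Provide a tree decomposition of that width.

Treewidth 3.
One such decomposition:
Bags: B1 = {b, e, f, g}  B2 = {b, d, e, f}  B3 = {a, d, e, f}  B4 = {b, c, f, g}
Tree: B1–B2, B2–B3, B1–B4

The largest bag has 4 vertices, giving width 3; this decomposition certifies tw(G) ≤ 3. For the lower bound, the 4 vertices {a, d, e, f} are pairwise adjacent, and any tree decomposition puts a clique entirely inside one bag — forcing width ≥ 3. Therefore the treewidth is 3.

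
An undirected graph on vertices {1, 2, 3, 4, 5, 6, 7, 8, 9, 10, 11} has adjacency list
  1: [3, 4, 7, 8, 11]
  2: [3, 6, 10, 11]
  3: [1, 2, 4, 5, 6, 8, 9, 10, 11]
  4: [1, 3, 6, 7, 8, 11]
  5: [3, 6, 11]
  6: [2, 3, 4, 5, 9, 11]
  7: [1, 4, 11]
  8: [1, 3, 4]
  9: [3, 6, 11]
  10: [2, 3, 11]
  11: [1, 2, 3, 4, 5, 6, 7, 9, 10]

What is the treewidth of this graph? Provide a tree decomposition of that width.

Treewidth 3.
Bags: B1 = {3, 4, 6, 11}  B2 = {3, 6, 9, 11}  B3 = {3, 5, 6, 11}  B4 = {1, 3, 4, 11}  B5 = {2, 3, 6, 11}  B6 = {2, 3, 10, 11}  B7 = {1, 4, 7, 11}  B8 = {1, 3, 4, 8}
Tree: B1–B2, B2–B3, B1–B4, B2–B5, B5–B6, B4–B7, B4–B8

Every bag has size at most 4, so the width is 4 − 1 = 3 and tw(G) ≤ 3. On the other hand G contains the 4-clique {1, 3, 4, 8}. A clique must lie in a single bag of any decomposition, so no decomposition can have width below 3. Combining the bounds, tw(G) = 3.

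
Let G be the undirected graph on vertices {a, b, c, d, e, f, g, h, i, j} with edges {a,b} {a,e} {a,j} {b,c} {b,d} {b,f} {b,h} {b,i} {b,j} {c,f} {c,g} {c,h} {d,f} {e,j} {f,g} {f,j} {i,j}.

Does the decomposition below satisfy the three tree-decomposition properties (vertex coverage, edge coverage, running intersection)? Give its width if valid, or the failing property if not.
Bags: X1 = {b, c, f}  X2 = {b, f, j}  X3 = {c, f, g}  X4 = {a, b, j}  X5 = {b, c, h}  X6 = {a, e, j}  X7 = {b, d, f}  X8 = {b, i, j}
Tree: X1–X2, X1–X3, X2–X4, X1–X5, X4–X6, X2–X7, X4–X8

Every vertex of G appears in some bag (union = {a, b, c, d, e, f, g, h, i, j}); every edge is covered by a bag; and for each vertex v the set of bags containing v is connected in the bag tree. The decomposition is therefore valid. The largest bag has 3 vertices, so the width is 2.

Yes; width 2.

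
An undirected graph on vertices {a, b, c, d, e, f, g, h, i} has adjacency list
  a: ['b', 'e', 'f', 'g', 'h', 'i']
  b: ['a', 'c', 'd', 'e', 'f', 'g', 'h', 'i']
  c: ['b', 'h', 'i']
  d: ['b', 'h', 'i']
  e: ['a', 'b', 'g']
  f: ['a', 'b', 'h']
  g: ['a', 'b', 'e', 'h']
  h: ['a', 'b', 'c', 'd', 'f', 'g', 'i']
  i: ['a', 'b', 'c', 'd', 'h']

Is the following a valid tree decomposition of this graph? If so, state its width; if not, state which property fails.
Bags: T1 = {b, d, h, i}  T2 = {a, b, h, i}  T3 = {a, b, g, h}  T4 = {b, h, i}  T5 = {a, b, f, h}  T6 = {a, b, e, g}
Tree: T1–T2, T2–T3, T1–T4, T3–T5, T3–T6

A tree decomposition must satisfy three properties: every vertex lies in some bag; for every edge, both endpoints lie together in some bag; and for every vertex, the bags containing it form a connected subtree. Here vertex c appears in no bag, so the decomposition is invalid.

No — vertex c appears in no bag.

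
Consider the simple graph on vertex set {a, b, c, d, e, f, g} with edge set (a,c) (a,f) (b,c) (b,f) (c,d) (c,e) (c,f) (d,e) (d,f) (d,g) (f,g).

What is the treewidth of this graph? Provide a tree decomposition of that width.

The largest bag has 3 vertices, giving width 2; this decomposition certifies tw(G) ≤ 2. Conversely, {d, f, g} is a clique of size 3, and the vertices of any clique must share a bag in every tree decomposition; so some bag has ≥ 3 vertices and tw(G) ≥ 2. The upper and lower bounds meet at 2, so that is the treewidth.

Treewidth 2.
One optimal decomposition is:
Bags: B1 = {d, f, g}  B2 = {c, d, f}  B3 = {b, c, f}  B4 = {c, d, e}  B5 = {a, c, f}
Tree: B1–B2, B2–B3, B2–B4, B3–B5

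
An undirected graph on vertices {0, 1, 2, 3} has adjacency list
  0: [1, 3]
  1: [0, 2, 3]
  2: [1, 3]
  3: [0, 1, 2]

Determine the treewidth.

A width-2 tree decomposition is:
Bags: B1 = {0, 1, 3}  B2 = {1, 2, 3}
Tree: B1–B2
Every bag has size at most 3, so the width is 3 − 1 = 2 and tw(G) ≤ 2. Conversely, {0, 1, 3} is a clique of size 3, and the vertices of any clique must share a bag in every tree decomposition; so some bag has ≥ 3 vertices and tw(G) ≥ 2. Hence tw(G) = 2 exactly.

2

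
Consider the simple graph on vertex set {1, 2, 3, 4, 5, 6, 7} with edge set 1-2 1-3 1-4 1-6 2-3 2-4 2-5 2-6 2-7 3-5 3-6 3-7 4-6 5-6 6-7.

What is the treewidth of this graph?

3

A width-3 tree decomposition is:
Bags: B1 = {1, 2, 4, 6}  B2 = {1, 2, 3, 6}  B3 = {2, 3, 5, 6}  B4 = {2, 3, 6, 7}
Tree: B1–B2, B2–B3, B2–B4
Each bag holds 4 vertices, so the decomposition has width 3, which upper-bounds the treewidth. Conversely, {1, 2, 3, 6} is a clique of size 4, and the vertices of any clique must share a bag in every tree decomposition; so some bag has ≥ 4 vertices and tw(G) ≥ 3. The upper and lower bounds meet at 3, so that is the treewidth.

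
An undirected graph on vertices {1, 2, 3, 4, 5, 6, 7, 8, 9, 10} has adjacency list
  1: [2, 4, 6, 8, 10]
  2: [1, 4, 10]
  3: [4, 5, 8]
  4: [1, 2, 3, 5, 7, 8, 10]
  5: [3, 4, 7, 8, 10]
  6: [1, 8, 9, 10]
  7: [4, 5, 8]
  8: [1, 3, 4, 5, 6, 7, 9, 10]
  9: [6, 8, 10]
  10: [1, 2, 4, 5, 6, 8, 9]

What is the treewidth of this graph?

3

A width-3 tree decomposition is:
Bags: B1 = {4, 5, 8, 10}  B2 = {1, 4, 8, 10}  B3 = {1, 6, 8, 10}  B4 = {1, 2, 4, 10}  B5 = {4, 5, 7, 8}  B6 = {6, 8, 9, 10}  B7 = {3, 4, 5, 8}
Tree: B1–B2, B2–B3, B2–B4, B1–B5, B3–B6, B5–B7
Every bag has size at most 4, so the width is 4 − 1 = 3 and tw(G) ≤ 3. Conversely, {6, 8, 9, 10} is a clique of size 4, and the vertices of any clique must share a bag in every tree decomposition; so some bag has ≥ 4 vertices and tw(G) ≥ 3. The upper and lower bounds meet at 3, so that is the treewidth.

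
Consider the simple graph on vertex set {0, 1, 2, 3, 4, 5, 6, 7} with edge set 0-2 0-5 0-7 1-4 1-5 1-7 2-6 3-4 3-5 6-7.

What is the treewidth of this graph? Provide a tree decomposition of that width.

Treewidth 2.
One optimal decomposition is:
Bags: B1 = {0, 2, 6}  B2 = {0, 6, 7}  B3 = {0, 5, 7}  B4 = {1, 5, 7}  B5 = {1, 3, 5}  B6 = {1, 3, 4}
Tree: B1–B2, B2–B3, B3–B4, B4–B5, B5–B6

The largest bag has 3 vertices, giving width 2; this decomposition certifies tw(G) ≤ 2. Since 2–6–7–0–2 is a cycle in G, G is not acyclic. Forests are exactly the graphs of treewidth ≤ 1, so tw(G) ≥ 2. Therefore the treewidth is 2.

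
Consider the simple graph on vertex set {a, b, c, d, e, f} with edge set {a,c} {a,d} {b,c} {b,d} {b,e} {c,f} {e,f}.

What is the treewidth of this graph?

A width-2 tree decomposition is:
Bags: B1 = {a, b, d}  B2 = {a, b, c}  B3 = {b, c, e}  B4 = {c, e, f}
Tree: B1–B2, B2–B3, B3–B4
The largest bag has 3 vertices, giving width 2; this decomposition certifies tw(G) ≤ 2. For the lower bound, G contains the cycle d–a–c–b–d, so G is not a forest; only forests have treewidth ≤ 1, hence tw(G) ≥ 2. Therefore the treewidth is 2.

2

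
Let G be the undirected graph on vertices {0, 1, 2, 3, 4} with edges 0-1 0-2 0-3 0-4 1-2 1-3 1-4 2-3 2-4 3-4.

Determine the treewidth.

A width-4 tree decomposition is:
Bags: B1 = {0, 1, 2, 3, 4}
Tree: (single bag)
A single bag containing all 5 vertices is trivially a valid decomposition of width 4. For the lower bound, the 5 vertices {0, 1, 2, 3, 4} are pairwise adjacent, and any tree decomposition puts a clique entirely inside one bag — forcing width ≥ 4. The upper and lower bounds meet at 4, so that is the treewidth.

4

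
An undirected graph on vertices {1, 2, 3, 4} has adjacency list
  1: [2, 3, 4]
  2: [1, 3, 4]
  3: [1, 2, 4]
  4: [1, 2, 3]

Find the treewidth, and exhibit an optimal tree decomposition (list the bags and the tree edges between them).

Treewidth 3.
Bags: B1 = {1, 2, 3, 4}
Tree: (single bag)

With just one bag of size 4, the width is 4 − 1 = 3, so tw(G) ≤ 3. For the lower bound, the 4 vertices {1, 2, 3, 4} are pairwise adjacent, and any tree decomposition puts a clique entirely inside one bag — forcing width ≥ 3. The upper and lower bounds meet at 3, so that is the treewidth.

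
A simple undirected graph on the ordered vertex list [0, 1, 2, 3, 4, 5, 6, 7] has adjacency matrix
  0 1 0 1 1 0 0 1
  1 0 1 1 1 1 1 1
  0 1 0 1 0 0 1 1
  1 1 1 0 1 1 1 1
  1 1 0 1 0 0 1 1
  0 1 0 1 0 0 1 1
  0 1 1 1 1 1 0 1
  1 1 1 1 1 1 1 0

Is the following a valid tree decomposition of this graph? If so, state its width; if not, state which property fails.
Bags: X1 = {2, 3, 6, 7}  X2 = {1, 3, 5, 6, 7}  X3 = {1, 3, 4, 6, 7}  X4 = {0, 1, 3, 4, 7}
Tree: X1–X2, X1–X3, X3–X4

No — edge (1,2) lies in no bag.

A tree decomposition must satisfy three properties: every vertex lies in some bag; for every edge, both endpoints lie together in some bag; and for every vertex, the bags containing it form a connected subtree. Here edge (1,2) lies in no bag, so the decomposition is invalid.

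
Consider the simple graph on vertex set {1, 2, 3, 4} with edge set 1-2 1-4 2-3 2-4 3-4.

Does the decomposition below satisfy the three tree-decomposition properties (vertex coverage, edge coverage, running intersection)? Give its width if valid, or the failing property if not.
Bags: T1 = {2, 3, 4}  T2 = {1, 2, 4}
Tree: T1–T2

Checking the three conditions: (i) the bags cover all of {1, 2, 3, 4}; (ii) for each edge, some bag contains both endpoints; (iii) the bags containing any fixed vertex form a subtree. All hold, so the decomposition is valid with width 3 − 1 = 2.

Yes; width 2.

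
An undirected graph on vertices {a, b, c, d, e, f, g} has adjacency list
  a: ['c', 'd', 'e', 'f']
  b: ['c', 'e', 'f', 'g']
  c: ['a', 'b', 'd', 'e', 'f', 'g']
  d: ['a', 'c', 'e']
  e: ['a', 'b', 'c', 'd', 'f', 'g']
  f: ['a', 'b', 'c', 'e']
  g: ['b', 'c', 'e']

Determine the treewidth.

3

A width-3 tree decomposition is:
Bags: B1 = {b, c, e, f}  B2 = {a, c, e, f}  B3 = {a, c, d, e}  B4 = {b, c, e, g}
Tree: B1–B2, B2–B3, B1–B4
Every bag has size at most 4, so the width is 4 − 1 = 3 and tw(G) ≤ 3. For the lower bound, the 4 vertices {a, c, d, e} are pairwise adjacent, and any tree decomposition puts a clique entirely inside one bag — forcing width ≥ 3. Hence tw(G) = 3 exactly.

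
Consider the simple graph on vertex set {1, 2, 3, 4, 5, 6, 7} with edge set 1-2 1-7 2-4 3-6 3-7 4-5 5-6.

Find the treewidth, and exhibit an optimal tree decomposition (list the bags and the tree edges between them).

Treewidth 2.
Bags: B1 = {2, 4, 5}  B2 = {1, 2, 5}  B3 = {1, 5, 7}  B4 = {3, 5, 7}  B5 = {3, 5, 6}
Tree: B1–B2, B2–B3, B3–B4, B4–B5

The largest bag has 3 vertices, giving width 2; this decomposition certifies tw(G) ≤ 2. For the lower bound, G contains the cycle 5–4–2–1–7–3–6–5, so G is not a forest; only forests have treewidth ≤ 1, hence tw(G) ≥ 2. Combining the bounds, tw(G) = 2.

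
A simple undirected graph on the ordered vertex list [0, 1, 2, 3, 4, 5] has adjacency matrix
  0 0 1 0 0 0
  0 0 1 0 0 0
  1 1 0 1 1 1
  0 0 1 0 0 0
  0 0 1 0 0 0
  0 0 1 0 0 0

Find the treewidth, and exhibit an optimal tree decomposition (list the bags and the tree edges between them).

The largest bag has 2 vertices, giving width 1; this decomposition certifies tw(G) ≤ 1. G has an edge, so its treewidth is at least 1. The upper and lower bounds meet at 1, so that is the treewidth.

Treewidth 1.
One such decomposition:
Bags: B1 = {0, 2}  B2 = {2, 4}  B3 = {2, 5}  B4 = {2, 3}  B5 = {1, 2}
Tree: B1–B2, B2–B3, B3–B4, B2–B5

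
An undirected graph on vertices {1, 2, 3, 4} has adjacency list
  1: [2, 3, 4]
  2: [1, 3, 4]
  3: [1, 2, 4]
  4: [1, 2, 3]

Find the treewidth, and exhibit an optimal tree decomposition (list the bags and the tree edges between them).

Treewidth 3.
One optimal decomposition is:
Bags: B1 = {1, 2, 3, 4}
Tree: (single bag)

A single bag containing all 4 vertices is trivially a valid decomposition of width 3. Conversely, {1, 2, 3, 4} is a clique of size 4, and the vertices of any clique must share a bag in every tree decomposition; so some bag has ≥ 4 vertices and tw(G) ≥ 3. Therefore the treewidth is 3.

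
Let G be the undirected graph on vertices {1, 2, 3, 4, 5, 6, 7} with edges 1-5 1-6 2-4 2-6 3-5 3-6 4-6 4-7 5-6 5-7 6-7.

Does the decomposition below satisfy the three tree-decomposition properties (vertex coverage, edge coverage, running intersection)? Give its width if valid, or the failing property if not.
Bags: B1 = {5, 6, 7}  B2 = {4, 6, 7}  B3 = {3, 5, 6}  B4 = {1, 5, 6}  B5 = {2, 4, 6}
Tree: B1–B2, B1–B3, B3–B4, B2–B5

Vertex coverage: the bags together contain {1, 2, 3, 4, 5, 6, 7}, the full vertex set. Edge coverage: each edge of G has both endpoints in at least one bag. Running intersection: for every vertex, the bags containing it form a connected subtree. All three properties hold, so this is a valid tree decomposition of width max|bag| − 1 = 2, and hence tw(G) ≤ 2.

Yes; width 2.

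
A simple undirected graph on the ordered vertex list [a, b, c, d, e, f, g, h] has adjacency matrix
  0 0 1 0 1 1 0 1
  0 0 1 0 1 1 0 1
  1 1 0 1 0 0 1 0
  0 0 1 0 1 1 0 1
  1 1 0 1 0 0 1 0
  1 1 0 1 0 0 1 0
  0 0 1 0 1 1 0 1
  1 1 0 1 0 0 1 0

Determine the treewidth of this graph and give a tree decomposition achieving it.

Every bag has size at most 5, so the width is 5 − 1 = 4 and tw(G) ≤ 4. For the lower bound: the 5 vertex sets {e,g}, {d,f}, {a,c}, {b}, {h} are disjoint, each induces a connected subgraph, and every pair is joined by at least one edge of G. Contracting each set to a single vertex therefore yields K_{5} as a minor, and since treewidth is minor-monotone, tw(G) ≥ tw(K_{5}) = 4. Combining the bounds, tw(G) = 4.

Treewidth 4.
One such decomposition:
Bags: B1 = {a, b, d, e, g}  B2 = {a, b, d, f, g}  B3 = {a, b, c, d, g}  B4 = {a, b, d, g, h}
Tree: B1–B2, B2–B3, B3–B4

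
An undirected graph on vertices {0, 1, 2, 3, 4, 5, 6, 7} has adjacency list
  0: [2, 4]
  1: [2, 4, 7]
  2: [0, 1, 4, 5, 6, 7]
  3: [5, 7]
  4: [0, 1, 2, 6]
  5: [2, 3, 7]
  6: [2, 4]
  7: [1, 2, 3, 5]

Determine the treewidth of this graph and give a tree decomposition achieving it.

Every bag has size at most 3, so the width is 3 − 1 = 2 and tw(G) ≤ 2. On the other hand G contains the 3-clique {0, 2, 4}. A clique must lie in a single bag of any decomposition, so no decomposition can have width below 2. Combining the bounds, tw(G) = 2.

Treewidth 2.
Bags: B1 = {2, 4, 6}  B2 = {1, 2, 4}  B3 = {0, 2, 4}  B4 = {1, 2, 7}  B5 = {2, 5, 7}  B6 = {3, 5, 7}
Tree: B1–B2, B1–B3, B2–B4, B4–B5, B5–B6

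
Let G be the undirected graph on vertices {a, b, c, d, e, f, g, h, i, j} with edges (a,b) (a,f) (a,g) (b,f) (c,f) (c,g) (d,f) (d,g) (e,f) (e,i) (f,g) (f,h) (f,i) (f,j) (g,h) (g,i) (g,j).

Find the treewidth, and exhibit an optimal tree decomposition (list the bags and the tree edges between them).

Treewidth 2.
Bags: B1 = {f, g, i}  B2 = {d, f, g}  B3 = {a, f, g}  B4 = {f, g, h}  B5 = {c, f, g}  B6 = {a, b, f}  B7 = {f, g, j}  B8 = {e, f, i}
Tree: B1–B2, B2–B3, B3–B4, B4–B5, B3–B6, B5–B7, B1–B8

The largest bag has 3 vertices, giving width 2; this decomposition certifies tw(G) ≤ 2. On the other hand G contains the 3-clique {d, f, g}. A clique must lie in a single bag of any decomposition, so no decomposition can have width below 2. Therefore the treewidth is 2.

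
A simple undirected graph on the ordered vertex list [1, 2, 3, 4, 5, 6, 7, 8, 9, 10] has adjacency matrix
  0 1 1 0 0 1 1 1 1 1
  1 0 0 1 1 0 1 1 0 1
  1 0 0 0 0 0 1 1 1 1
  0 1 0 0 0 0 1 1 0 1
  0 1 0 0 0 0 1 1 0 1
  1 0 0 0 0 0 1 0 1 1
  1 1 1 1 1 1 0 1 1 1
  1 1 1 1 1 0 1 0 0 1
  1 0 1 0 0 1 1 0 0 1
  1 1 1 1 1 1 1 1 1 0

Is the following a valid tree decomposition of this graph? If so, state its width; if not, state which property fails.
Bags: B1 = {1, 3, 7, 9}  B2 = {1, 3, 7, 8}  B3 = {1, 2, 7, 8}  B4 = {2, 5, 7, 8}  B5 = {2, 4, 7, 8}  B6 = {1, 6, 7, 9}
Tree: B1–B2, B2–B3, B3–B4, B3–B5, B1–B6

A tree decomposition must satisfy three properties: every vertex lies in some bag; for every edge, both endpoints lie together in some bag; and for every vertex, the bags containing it form a connected subtree. Here vertex 10 appears in no bag, so the decomposition is invalid.

No — vertex 10 appears in no bag.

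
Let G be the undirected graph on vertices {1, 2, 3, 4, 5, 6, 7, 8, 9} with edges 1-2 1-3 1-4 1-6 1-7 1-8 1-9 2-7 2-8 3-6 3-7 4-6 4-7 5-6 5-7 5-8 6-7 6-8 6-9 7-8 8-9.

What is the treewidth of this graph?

A width-3 tree decomposition is:
Bags: B1 = {1, 4, 6, 7}  B2 = {1, 6, 7, 8}  B3 = {1, 3, 6, 7}  B4 = {1, 2, 7, 8}  B5 = {5, 6, 7, 8}  B6 = {1, 6, 8, 9}
Tree: B1–B2, B1–B3, B2–B4, B2–B5, B2–B6
The largest bag has 4 vertices, giving width 3; this decomposition certifies tw(G) ≤ 3. On the other hand G contains the 4-clique {1, 2, 7, 8}. A clique must lie in a single bag of any decomposition, so no decomposition can have width below 3. Combining the bounds, tw(G) = 3.

3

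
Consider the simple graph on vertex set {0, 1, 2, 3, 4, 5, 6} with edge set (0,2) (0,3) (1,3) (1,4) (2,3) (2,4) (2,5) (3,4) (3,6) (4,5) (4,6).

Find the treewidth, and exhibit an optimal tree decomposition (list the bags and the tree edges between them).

Each bag holds 3 vertices, so the decomposition has width 2, which upper-bounds the treewidth. For the lower bound, the 3 vertices {0, 2, 3} are pairwise adjacent, and any tree decomposition puts a clique entirely inside one bag — forcing width ≥ 2. Therefore the treewidth is 2.

Treewidth 2.
One optimal decomposition is:
Bags: B1 = {3, 4, 6}  B2 = {2, 3, 4}  B3 = {2, 4, 5}  B4 = {1, 3, 4}  B5 = {0, 2, 3}
Tree: B1–B2, B2–B3, B2–B4, B2–B5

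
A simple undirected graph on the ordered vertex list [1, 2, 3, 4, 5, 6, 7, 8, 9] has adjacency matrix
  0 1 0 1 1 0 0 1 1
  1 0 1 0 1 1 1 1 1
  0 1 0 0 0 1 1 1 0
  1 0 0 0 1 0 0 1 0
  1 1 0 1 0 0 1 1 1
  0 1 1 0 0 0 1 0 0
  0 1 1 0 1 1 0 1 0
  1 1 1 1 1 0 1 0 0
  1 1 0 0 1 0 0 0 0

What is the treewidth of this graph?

A width-3 tree decomposition is:
Bags: B1 = {2, 3, 7, 8}  B2 = {2, 5, 7, 8}  B3 = {1, 2, 5, 8}  B4 = {1, 2, 5, 9}  B5 = {2, 3, 6, 7}  B6 = {1, 4, 5, 8}
Tree: B1–B2, B2–B3, B3–B4, B1–B5, B3–B6
The largest bag has 4 vertices, giving width 3; this decomposition certifies tw(G) ≤ 3. For the lower bound, the 4 vertices {2, 3, 7, 8} are pairwise adjacent, and any tree decomposition puts a clique entirely inside one bag — forcing width ≥ 3. Hence tw(G) = 3 exactly.

3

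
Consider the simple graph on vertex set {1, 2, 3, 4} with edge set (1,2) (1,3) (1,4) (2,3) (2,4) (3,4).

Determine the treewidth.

3

A width-3 tree decomposition is:
Bags: B1 = {1, 2, 3, 4}
Tree: (single bag)
A single bag containing all 4 vertices is trivially a valid decomposition of width 3. For the lower bound, the 4 vertices {1, 2, 3, 4} are pairwise adjacent, and any tree decomposition puts a clique entirely inside one bag — forcing width ≥ 3. Hence tw(G) = 3 exactly.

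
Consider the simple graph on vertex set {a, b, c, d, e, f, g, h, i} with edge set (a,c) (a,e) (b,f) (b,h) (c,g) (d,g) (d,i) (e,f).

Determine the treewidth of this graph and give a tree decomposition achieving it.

Each bag holds 2 vertices, so the decomposition has width 1, which upper-bounds the treewidth. Since G has at least one edge (e.g. h–b), it is not an edgeless graph, so tw(G) ≥ 1. Combining the bounds, tw(G) = 1.

Treewidth 1.
One such decomposition:
Bags: B1 = {b, h}  B2 = {b, f}  B3 = {e, f}  B4 = {a, e}  B5 = {a, c}  B6 = {c, g}  B7 = {d, g}  B8 = {d, i}
Tree: B1–B2, B2–B3, B3–B4, B4–B5, B5–B6, B6–B7, B7–B8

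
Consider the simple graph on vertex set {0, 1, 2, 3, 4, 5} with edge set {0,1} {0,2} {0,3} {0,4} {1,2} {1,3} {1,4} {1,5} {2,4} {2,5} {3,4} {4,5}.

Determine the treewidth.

3

A width-3 tree decomposition is:
Bags: B1 = {1, 2, 4, 5}  B2 = {0, 1, 2, 4}  B3 = {0, 1, 3, 4}
Tree: B1–B2, B2–B3
The largest bag has 4 vertices, giving width 3; this decomposition certifies tw(G) ≤ 3. On the other hand G contains the 4-clique {0, 1, 2, 4}. A clique must lie in a single bag of any decomposition, so no decomposition can have width below 3. Therefore the treewidth is 3.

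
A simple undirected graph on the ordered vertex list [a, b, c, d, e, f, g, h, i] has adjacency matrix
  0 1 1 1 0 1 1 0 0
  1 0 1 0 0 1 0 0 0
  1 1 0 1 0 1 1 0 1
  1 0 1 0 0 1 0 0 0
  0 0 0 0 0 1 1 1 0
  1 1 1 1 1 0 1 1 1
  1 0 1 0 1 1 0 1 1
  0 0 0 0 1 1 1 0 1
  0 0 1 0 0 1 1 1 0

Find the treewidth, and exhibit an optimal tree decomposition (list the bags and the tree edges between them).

Treewidth 3.
Bags: B1 = {c, f, g, i}  B2 = {a, c, f, g}  B3 = {f, g, h, i}  B4 = {a, c, d, f}  B5 = {e, f, g, h}  B6 = {a, b, c, f}
Tree: B1–B2, B1–B3, B2–B4, B3–B5, B2–B6

The largest bag has 4 vertices, giving width 3; this decomposition certifies tw(G) ≤ 3. For the lower bound, the 4 vertices {a, c, d, f} are pairwise adjacent, and any tree decomposition puts a clique entirely inside one bag — forcing width ≥ 3. Hence tw(G) = 3 exactly.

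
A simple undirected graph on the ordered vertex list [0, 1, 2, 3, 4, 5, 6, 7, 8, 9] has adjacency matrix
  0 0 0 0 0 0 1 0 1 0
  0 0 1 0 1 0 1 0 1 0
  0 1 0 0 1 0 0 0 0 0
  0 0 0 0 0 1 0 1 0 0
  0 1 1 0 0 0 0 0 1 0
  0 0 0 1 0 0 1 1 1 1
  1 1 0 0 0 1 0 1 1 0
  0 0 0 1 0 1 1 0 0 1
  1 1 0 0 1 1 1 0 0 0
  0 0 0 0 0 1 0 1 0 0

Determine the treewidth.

2

A width-2 tree decomposition is:
Bags: B1 = {5, 6, 8}  B2 = {1, 6, 8}  B3 = {5, 6, 7}  B4 = {0, 6, 8}  B5 = {1, 4, 8}  B6 = {5, 7, 9}  B7 = {3, 5, 7}  B8 = {1, 2, 4}
Tree: B1–B2, B1–B3, B1–B4, B2–B5, B3–B6, B6–B7, B5–B8
The largest bag has 3 vertices, giving width 2; this decomposition certifies tw(G) ≤ 2. Conversely, {0, 6, 8} is a clique of size 3, and the vertices of any clique must share a bag in every tree decomposition; so some bag has ≥ 3 vertices and tw(G) ≥ 2. Therefore the treewidth is 2.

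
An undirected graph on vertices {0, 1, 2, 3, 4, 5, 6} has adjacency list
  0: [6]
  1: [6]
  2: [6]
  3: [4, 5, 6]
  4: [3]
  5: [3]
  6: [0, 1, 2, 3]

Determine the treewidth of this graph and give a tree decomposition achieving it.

Treewidth 1.
One such decomposition:
Bags: B1 = {2, 6}  B2 = {1, 6}  B3 = {3, 6}  B4 = {0, 6}  B5 = {3, 5}  B6 = {3, 4}
Tree: B1–B2, B1–B3, B3–B4, B3–B5, B5–B6

Each bag holds 2 vertices, so the decomposition has width 1, which upper-bounds the treewidth. Since G has at least one edge (e.g. 6–2), it is not an edgeless graph, so tw(G) ≥ 1. The upper and lower bounds meet at 1, so that is the treewidth.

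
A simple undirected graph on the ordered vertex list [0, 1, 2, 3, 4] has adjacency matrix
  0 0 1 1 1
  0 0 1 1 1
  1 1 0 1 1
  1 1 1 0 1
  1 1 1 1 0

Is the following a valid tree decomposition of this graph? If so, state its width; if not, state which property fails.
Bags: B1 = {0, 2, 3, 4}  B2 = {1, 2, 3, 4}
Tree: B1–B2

Yes; width 3.

Checking the three conditions: (i) the bags cover all of {0, 1, 2, 3, 4}; (ii) for each edge, some bag contains both endpoints; (iii) the bags containing any fixed vertex form a subtree. All hold, so the decomposition is valid with width 4 − 1 = 3.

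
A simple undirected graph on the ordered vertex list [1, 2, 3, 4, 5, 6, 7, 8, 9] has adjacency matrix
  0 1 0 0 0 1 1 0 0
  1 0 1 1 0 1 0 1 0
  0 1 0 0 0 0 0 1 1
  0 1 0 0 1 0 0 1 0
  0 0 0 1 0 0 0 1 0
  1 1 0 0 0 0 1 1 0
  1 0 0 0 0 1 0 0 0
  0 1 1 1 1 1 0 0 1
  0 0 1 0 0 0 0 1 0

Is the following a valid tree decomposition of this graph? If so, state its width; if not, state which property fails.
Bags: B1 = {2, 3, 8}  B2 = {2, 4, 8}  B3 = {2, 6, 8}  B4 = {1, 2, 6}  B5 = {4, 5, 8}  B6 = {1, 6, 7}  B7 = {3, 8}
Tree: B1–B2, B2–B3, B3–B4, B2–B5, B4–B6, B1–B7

A tree decomposition must satisfy three properties: every vertex lies in some bag; for every edge, both endpoints lie together in some bag; and for every vertex, the bags containing it form a connected subtree. Here vertex 9 appears in no bag, so the decomposition is invalid.

No — vertex 9 appears in no bag.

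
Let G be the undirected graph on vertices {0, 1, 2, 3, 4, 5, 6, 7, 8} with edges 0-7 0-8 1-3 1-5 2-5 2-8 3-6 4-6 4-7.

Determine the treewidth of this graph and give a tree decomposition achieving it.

The largest bag has 3 vertices, giving width 2; this decomposition certifies tw(G) ≤ 2. The edges 4–6–3–1–5–2–8–0–7–4 form a cycle, so G is not a tree and its treewidth is at least 2. Hence tw(G) = 2 exactly.

Treewidth 2.
Bags: B1 = {3, 4, 6}  B2 = {1, 3, 4}  B3 = {1, 4, 5}  B4 = {2, 4, 5}  B5 = {2, 4, 8}  B6 = {0, 4, 8}  B7 = {0, 4, 7}
Tree: B1–B2, B2–B3, B3–B4, B4–B5, B5–B6, B6–B7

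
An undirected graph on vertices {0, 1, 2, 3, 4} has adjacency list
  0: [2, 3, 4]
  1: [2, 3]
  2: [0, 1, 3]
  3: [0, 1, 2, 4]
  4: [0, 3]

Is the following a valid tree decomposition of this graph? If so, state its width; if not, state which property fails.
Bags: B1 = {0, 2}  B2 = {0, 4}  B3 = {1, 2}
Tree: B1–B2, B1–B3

A tree decomposition must satisfy three properties: every vertex lies in some bag; for every edge, both endpoints lie together in some bag; and for every vertex, the bags containing it form a connected subtree. Here vertex 3 appears in no bag, so the decomposition is invalid.

No — vertex 3 appears in no bag.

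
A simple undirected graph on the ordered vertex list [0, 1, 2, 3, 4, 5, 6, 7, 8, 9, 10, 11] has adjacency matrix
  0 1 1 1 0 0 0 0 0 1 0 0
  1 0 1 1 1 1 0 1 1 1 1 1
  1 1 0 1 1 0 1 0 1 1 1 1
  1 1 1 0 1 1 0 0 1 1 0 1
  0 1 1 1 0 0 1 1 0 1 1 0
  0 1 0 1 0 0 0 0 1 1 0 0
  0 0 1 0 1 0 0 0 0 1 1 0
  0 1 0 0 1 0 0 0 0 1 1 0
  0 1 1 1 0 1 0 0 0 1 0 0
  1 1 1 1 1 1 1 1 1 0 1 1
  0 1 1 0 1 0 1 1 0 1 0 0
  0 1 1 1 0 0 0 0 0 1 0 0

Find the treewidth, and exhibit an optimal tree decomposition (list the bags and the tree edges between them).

Each bag holds 5 vertices, so the decomposition has width 4, which upper-bounds the treewidth. On the other hand G contains the 5-clique {1, 2, 4, 9, 10}. A clique must lie in a single bag of any decomposition, so no decomposition can have width below 4. The upper and lower bounds meet at 4, so that is the treewidth.

Treewidth 4.
One such decomposition:
Bags: B1 = {2, 4, 6, 9, 10}  B2 = {1, 2, 4, 9, 10}  B3 = {1, 2, 3, 4, 9}  B4 = {1, 2, 3, 8, 9}  B5 = {1, 4, 7, 9, 10}  B6 = {1, 2, 3, 9, 11}  B7 = {0, 1, 2, 3, 9}  B8 = {1, 3, 5, 8, 9}
Tree: B1–B2, B2–B3, B3–B4, B2–B5, B4–B6, B3–B7, B4–B8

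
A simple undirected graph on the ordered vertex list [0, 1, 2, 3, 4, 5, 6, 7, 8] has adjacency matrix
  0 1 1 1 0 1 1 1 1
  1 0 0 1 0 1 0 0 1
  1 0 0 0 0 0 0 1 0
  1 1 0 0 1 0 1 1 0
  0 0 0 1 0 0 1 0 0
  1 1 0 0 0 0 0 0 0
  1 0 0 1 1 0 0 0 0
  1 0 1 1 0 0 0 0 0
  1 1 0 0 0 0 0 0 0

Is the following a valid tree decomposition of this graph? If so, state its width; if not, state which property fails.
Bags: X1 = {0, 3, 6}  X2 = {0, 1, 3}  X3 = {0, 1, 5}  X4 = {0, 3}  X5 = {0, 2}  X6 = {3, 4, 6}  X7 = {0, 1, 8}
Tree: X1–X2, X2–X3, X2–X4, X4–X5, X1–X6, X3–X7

No — vertex 7 appears in no bag.

A tree decomposition must satisfy three properties: every vertex lies in some bag; for every edge, both endpoints lie together in some bag; and for every vertex, the bags containing it form a connected subtree. Here vertex 7 appears in no bag, so the decomposition is invalid.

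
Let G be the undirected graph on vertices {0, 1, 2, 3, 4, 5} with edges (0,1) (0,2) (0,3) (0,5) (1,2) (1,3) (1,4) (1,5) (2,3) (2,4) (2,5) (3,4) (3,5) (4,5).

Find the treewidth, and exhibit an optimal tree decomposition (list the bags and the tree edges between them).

Treewidth 4.
Bags: B1 = {1, 2, 3, 4, 5}  B2 = {0, 1, 2, 3, 5}
Tree: B1–B2

Each bag holds 5 vertices, so the decomposition has width 4, which upper-bounds the treewidth. On the other hand G contains the 5-clique {0, 1, 2, 3, 5}. A clique must lie in a single bag of any decomposition, so no decomposition can have width below 4. Therefore the treewidth is 4.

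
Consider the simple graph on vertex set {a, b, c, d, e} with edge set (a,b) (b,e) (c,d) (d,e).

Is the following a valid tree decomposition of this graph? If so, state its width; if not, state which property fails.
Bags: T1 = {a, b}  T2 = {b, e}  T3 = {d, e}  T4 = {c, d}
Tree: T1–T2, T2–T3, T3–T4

Every vertex of G appears in some bag (union = {a, b, c, d, e}); every edge is covered by a bag; and for each vertex v the set of bags containing v is connected in the bag tree. The decomposition is therefore valid. The largest bag has 2 vertices, so the width is 1.

Yes; width 1.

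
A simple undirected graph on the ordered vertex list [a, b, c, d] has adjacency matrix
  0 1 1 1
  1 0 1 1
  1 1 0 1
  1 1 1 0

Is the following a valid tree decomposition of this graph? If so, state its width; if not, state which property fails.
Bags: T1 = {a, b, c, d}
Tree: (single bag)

Checking the three conditions: (i) the bags cover all of {a, b, c, d}; (ii) for each edge, some bag contains both endpoints; (iii) the bags containing any fixed vertex form a subtree. All hold, so the decomposition is valid with width 4 − 1 = 3.

Yes; width 3.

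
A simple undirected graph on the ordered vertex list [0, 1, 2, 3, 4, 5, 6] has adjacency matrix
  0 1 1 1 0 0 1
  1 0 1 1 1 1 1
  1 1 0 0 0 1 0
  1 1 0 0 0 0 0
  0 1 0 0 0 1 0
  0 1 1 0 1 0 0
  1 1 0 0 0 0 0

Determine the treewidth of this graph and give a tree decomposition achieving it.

Every bag has size at most 3, so the width is 3 − 1 = 2 and tw(G) ≤ 2. On the other hand G contains the 3-clique {0, 1, 2}. A clique must lie in a single bag of any decomposition, so no decomposition can have width below 2. Therefore the treewidth is 2.

Treewidth 2.
Bags: B1 = {0, 1, 3}  B2 = {0, 1, 2}  B3 = {1, 2, 5}  B4 = {1, 4, 5}  B5 = {0, 1, 6}
Tree: B1–B2, B2–B3, B3–B4, B2–B5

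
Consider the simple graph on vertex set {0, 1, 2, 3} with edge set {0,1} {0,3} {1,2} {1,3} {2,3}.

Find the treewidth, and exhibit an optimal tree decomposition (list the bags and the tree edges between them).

Treewidth 2.
One optimal decomposition is:
Bags: B1 = {1, 2, 3}  B2 = {0, 1, 3}
Tree: B1–B2

The largest bag has 3 vertices, giving width 2; this decomposition certifies tw(G) ≤ 2. For the lower bound, the 3 vertices {0, 1, 3} are pairwise adjacent, and any tree decomposition puts a clique entirely inside one bag — forcing width ≥ 2. Hence tw(G) = 2 exactly.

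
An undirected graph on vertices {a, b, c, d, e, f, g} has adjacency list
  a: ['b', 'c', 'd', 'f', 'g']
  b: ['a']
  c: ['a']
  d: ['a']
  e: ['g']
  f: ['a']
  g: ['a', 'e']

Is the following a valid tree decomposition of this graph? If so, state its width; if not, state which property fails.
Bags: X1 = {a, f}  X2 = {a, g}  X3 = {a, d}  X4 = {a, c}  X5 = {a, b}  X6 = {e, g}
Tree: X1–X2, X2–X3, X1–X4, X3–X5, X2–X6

Checking the three conditions: (i) the bags cover all of {a, b, c, d, e, f, g}; (ii) for each edge, some bag contains both endpoints; (iii) the bags containing any fixed vertex form a subtree. All hold, so the decomposition is valid with width 2 − 1 = 1.

Yes; width 1.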